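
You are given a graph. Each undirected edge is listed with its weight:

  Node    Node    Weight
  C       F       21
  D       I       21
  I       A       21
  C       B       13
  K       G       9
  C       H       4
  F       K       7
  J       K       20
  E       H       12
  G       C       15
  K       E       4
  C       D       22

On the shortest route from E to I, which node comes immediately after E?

H

Enumerating some paths:
E–K–G–C–D–I: 4+9+15+22+21 = 71
E–H–C–D–I: 12+4+22+21 = 59
The minimum is 59 via E–H–C–D–I.
So from E the first move is to H.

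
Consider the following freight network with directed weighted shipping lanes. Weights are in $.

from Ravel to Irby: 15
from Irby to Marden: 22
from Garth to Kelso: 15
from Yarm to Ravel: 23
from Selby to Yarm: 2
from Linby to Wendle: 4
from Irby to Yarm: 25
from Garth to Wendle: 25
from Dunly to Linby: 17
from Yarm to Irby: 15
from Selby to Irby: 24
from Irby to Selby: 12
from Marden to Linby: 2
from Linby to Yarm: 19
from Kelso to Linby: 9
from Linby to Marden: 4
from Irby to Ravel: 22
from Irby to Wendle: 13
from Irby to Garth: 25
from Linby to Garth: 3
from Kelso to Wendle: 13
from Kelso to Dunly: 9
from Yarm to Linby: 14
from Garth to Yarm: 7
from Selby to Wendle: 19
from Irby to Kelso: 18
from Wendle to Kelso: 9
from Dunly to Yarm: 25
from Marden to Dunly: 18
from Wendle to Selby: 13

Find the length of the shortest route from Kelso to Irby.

$34

Running Dijkstra from Kelso:
Kelso: 0
Linby: 9  (via Kelso)
Dunly: 9  (via Kelso)
Garth: 12  (via Linby)
Marden: 13  (via Linby)
Wendle: 13  (via Kelso)
Yarm: 19  (via Garth)
Selby: 26  (via Wendle)
Irby: 34  (via Yarm)
Shortest route: Kelso → Linby → Garth → Yarm → Irby = $34.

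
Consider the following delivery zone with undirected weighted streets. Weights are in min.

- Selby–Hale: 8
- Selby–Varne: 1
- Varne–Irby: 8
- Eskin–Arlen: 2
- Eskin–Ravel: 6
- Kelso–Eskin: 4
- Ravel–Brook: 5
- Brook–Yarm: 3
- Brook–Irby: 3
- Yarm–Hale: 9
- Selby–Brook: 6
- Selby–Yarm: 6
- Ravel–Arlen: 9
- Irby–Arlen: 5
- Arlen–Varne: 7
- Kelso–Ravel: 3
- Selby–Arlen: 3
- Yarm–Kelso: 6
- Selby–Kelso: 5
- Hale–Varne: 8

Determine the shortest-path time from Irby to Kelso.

11 min

Running Dijkstra from Irby:
Irby: 0
Brook: 3  (via Irby)
Arlen: 5  (via Irby)
Yarm: 6  (via Brook)
Eskin: 7  (via Arlen)
Selby: 8  (via Arlen)
Ravel: 8  (via Brook)
Varne: 8  (via Irby)
Kelso: 11  (via Eskin)
Shortest route: Irby–Arlen–Eskin–Kelso = 11 min.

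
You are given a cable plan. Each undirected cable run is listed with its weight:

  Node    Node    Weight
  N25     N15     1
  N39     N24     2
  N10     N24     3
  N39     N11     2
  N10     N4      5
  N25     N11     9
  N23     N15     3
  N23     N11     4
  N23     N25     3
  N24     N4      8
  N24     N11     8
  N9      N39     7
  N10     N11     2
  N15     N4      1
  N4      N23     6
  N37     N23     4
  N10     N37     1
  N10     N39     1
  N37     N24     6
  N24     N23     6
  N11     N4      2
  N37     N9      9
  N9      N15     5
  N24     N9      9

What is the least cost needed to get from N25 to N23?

Settle nodes by increasing distance from N25:
N25: 0
N15: 1  (via N25)
N4: 2  (via N15)
N23: 3  (via N25)
Shortest route: N25 → N23 = 3.

3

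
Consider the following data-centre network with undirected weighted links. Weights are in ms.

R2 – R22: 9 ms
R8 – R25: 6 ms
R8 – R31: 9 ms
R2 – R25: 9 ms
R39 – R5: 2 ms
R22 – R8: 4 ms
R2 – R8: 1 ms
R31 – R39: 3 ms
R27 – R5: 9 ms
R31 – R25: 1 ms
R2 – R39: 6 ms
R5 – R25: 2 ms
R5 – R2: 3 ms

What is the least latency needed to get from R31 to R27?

Settle nodes by increasing distance from R31:
R31: 0
R25: 1  (via R31)
R5: 3  (via R25)
R39: 3  (via R31)
R2: 6  (via R5)
R8: 7  (via R25)
R22: 11  (via R8)
R27: 12  (via R5)
Shortest route: R31 → R25 → R5 → R27 = 12 ms.

12 ms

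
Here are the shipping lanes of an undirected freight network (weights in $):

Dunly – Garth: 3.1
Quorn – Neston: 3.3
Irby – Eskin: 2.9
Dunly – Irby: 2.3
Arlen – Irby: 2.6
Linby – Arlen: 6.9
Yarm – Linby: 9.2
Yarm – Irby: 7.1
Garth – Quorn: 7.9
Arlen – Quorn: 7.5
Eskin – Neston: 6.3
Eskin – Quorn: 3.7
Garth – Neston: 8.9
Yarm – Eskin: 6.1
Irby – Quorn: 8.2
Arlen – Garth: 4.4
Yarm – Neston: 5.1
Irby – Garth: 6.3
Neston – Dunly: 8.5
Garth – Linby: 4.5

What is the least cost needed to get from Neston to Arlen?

Shortest distances from Neston:
Neston: 0
Quorn: 3.3  (via Neston)
Yarm: 5.1  (via Neston)
Eskin: 6.3  (via Neston)
Dunly: 8.5  (via Neston)
Garth: 8.9  (via Neston)
Irby: 9.2  (via Eskin)
Arlen: 10.8  (via Quorn)
Shortest route: Neston–Quorn–Arlen = $10.8.

$10.8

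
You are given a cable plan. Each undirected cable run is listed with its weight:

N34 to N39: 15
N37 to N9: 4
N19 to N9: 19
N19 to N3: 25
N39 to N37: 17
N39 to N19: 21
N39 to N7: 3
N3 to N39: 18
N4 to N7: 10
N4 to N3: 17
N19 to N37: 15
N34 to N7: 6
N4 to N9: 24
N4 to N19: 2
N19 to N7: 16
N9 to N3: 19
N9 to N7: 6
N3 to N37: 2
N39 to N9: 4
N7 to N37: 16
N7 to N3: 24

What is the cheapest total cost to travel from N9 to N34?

12

Compare a few routes:
N9 → N39 → N7 → N34: 4+3+6 = 13
N9 → N7 → N34: 6+6 = 12
N9 → N39 → N34: 4+15 = 19
Cheapest is N9 → N7 → N34 at 12.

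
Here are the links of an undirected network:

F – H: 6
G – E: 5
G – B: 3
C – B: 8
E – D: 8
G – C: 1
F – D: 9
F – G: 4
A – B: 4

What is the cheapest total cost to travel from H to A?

Shortest distances from H:
H: 0
F: 6  (via H)
G: 10  (via F)
C: 11  (via G)
B: 13  (via G)
D: 15  (via F)
E: 15  (via G)
A: 17  (via B)
Shortest route: H–F–G–B–A = 17.

17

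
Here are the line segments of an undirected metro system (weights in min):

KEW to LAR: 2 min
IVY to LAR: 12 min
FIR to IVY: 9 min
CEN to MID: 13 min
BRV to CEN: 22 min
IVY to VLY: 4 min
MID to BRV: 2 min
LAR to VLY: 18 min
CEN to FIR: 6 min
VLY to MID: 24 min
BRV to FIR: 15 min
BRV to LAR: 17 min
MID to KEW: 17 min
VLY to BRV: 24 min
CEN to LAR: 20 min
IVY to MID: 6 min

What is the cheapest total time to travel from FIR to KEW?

23 min

Settle nodes by increasing distance from FIR:
FIR: 0
CEN: 6  (via FIR)
IVY: 9  (via FIR)
VLY: 13  (via IVY)
BRV: 15  (via FIR)
MID: 15  (via IVY)
LAR: 21  (via IVY)
KEW: 23  (via LAR)
Shortest route: FIR → IVY → LAR → KEW = 23 min.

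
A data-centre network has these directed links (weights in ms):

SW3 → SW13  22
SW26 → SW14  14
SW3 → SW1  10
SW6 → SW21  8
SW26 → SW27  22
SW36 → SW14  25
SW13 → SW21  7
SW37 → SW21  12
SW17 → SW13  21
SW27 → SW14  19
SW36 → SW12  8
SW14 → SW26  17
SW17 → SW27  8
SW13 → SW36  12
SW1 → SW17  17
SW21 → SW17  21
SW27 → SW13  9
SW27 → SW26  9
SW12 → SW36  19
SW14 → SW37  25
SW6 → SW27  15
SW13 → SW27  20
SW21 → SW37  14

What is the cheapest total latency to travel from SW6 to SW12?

44 ms

Enumerating some paths:
SW6 → SW21 → SW17 → SW27 → SW13 → SW36 → SW12: 8+21+8+9+12+8 = 66
SW6 → SW27 → SW13 → SW36 → SW12: 15+9+12+8 = 44
Cheapest is SW6 → SW27 → SW13 → SW36 → SW12 at 44 ms.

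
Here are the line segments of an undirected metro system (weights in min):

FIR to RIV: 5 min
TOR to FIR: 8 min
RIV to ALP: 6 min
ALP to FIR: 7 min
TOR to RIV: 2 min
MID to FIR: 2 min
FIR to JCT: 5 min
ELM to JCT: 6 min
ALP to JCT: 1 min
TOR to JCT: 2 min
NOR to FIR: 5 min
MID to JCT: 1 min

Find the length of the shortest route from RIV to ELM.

Running Dijkstra from RIV:
RIV: 0
TOR: 2  (via RIV)
JCT: 4  (via TOR)
FIR: 5  (via RIV)
ALP: 5  (via JCT)
MID: 5  (via JCT)
ELM: 10  (via JCT)
Shortest route: RIV → TOR → JCT → ELM = 10 min.

10 min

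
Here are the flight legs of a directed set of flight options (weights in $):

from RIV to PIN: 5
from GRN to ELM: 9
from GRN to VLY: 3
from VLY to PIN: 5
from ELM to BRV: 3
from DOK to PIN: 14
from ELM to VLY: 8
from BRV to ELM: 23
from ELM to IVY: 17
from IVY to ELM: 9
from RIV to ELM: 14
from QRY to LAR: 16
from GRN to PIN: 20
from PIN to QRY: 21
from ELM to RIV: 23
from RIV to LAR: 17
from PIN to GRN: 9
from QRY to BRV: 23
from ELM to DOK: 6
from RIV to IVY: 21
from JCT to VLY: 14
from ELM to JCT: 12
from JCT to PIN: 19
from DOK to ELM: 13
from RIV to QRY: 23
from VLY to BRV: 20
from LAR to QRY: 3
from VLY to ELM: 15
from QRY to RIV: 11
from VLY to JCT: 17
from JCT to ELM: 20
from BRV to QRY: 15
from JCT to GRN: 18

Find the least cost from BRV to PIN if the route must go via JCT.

Best BRV to JCT: BRV–ELM–JCT costing 35
Best JCT to PIN: JCT–PIN costing 19
Total via JCT: 35 + 19 = $54.

$54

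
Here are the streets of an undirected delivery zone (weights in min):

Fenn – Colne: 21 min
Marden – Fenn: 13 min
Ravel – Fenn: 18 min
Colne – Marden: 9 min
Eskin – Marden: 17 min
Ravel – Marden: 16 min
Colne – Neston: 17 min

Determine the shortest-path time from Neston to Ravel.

42 min

Shortest distances from Neston:
Neston: 0
Colne: 17  (via Neston)
Marden: 26  (via Colne)
Fenn: 38  (via Colne)
Ravel: 42  (via Marden)
Shortest route: Neston → Colne → Marden → Ravel = 42 min.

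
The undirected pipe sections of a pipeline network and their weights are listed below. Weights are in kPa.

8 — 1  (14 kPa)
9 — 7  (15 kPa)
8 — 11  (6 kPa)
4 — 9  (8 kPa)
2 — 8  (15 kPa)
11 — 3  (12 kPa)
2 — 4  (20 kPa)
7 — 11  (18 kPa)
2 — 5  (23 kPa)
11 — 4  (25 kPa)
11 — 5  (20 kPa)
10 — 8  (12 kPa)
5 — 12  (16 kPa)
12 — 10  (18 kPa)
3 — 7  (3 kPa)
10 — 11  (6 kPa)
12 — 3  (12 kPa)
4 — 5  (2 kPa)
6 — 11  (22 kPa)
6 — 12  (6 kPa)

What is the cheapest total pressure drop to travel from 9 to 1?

50 kPa

Candidate routes:
9–4–11–8–1: 8+25+6+14 = 53
9–7–11–8–1: 15+18+6+14 = 53
9–4–2–8–1: 8+20+15+14 = 57
9–4–5–11–8–1: 8+2+20+6+14 = 50
The minimum is 50 kPa via 9–4–5–11–8–1.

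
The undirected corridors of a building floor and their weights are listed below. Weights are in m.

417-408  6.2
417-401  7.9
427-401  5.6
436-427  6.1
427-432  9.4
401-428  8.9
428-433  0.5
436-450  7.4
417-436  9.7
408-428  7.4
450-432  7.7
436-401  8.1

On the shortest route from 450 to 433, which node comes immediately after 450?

Enumerating some paths:
450–436–427–401–428–433: 7.4+6.1+5.6+8.9+0.5 = 28.5
450–436–401–428–433: 7.4+8.1+8.9+0.5 = 24.9
Cheapest is 450–436–401–428–433 at 24.9 m.
So from 450 the first move is to 436.

436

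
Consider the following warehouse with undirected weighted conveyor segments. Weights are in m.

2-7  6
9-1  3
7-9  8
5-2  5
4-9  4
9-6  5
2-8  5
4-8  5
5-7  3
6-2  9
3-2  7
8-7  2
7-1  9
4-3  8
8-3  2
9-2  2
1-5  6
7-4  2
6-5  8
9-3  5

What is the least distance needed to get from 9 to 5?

Shortest distances from 9:
9: 0
2: 2  (via 9)
1: 3  (via 9)
4: 4  (via 9)
3: 5  (via 9)
6: 5  (via 9)
7: 6  (via 4)
5: 7  (via 2)
Shortest route: 9 → 2 → 5 = 7 m.

7 m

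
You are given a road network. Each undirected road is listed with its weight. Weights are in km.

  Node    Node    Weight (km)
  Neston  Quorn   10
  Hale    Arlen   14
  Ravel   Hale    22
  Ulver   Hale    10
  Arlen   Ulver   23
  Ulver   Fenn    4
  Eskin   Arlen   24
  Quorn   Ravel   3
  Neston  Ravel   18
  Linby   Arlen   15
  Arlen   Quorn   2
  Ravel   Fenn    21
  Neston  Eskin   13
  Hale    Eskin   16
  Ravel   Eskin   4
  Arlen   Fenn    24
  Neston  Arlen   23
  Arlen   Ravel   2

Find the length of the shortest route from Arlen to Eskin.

Settle nodes by increasing distance from Arlen:
Arlen: 0
Quorn: 2  (via Arlen)
Ravel: 2  (via Arlen)
Eskin: 6  (via Ravel)
Shortest route: Arlen → Ravel → Eskin = 6 km.

6 km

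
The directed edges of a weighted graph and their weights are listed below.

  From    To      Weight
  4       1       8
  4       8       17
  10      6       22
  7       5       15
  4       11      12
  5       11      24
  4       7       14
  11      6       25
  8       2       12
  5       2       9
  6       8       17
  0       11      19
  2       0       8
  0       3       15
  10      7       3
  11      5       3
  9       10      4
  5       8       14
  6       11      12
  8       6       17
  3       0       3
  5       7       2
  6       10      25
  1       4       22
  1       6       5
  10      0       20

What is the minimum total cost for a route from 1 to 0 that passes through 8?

42

Best 1 to 8: 1–6–8 costing 22
Best 8 to 0: 8–2–0 costing 20
Total via 8: 22 + 20 = 42.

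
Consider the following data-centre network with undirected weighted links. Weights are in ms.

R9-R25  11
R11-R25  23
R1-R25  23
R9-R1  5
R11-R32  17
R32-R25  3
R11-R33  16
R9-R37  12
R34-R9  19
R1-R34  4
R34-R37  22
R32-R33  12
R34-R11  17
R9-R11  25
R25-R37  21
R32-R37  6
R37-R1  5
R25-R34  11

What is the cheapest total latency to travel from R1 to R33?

23 ms

Shortest distances from R1:
R1: 0
R34: 4  (via R1)
R37: 5  (via R1)
R9: 5  (via R1)
R32: 11  (via R37)
R25: 14  (via R32)
R11: 21  (via R34)
R33: 23  (via R32)
Shortest route: R1–R37–R32–R33 = 23 ms.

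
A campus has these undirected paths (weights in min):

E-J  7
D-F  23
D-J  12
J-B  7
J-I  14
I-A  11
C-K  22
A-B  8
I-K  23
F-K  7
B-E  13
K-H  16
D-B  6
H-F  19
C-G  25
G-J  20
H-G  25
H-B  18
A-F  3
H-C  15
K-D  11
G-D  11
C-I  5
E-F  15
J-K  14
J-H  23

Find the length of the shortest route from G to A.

25 min

Settle nodes by increasing distance from G:
G: 0
D: 11  (via G)
B: 17  (via D)
J: 20  (via G)
K: 22  (via D)
A: 25  (via B)
Shortest route: G–D–B–A = 25 min.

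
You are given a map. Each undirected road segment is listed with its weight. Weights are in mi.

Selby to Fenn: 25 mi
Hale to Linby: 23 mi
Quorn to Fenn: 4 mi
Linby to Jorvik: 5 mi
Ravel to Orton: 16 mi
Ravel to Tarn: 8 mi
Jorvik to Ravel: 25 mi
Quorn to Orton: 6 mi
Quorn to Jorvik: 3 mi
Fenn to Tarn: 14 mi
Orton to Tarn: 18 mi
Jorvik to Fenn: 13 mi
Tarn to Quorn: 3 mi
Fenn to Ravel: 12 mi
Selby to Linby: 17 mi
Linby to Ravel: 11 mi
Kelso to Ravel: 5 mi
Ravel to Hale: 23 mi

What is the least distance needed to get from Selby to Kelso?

Shortest distances from Selby:
Selby: 0
Linby: 17  (via Selby)
Jorvik: 22  (via Linby)
Quorn: 25  (via Jorvik)
Fenn: 25  (via Selby)
Tarn: 28  (via Quorn)
Ravel: 28  (via Linby)
Orton: 31  (via Quorn)
Kelso: 33  (via Ravel)
Shortest route: Selby → Linby → Ravel → Kelso = 33 mi.

33 mi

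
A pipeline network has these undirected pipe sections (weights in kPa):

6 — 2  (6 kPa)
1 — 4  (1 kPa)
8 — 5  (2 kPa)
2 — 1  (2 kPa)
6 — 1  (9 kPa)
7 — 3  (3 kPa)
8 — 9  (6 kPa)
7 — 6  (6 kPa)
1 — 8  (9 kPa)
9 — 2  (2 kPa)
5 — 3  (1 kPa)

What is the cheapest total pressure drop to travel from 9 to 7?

12 kPa

Running Dijkstra from 9:
9: 0
2: 2  (via 9)
1: 4  (via 2)
4: 5  (via 1)
8: 6  (via 9)
5: 8  (via 8)
6: 8  (via 2)
3: 9  (via 5)
7: 12  (via 3)
Shortest route: 9–8–5–3–7 = 12 kPa.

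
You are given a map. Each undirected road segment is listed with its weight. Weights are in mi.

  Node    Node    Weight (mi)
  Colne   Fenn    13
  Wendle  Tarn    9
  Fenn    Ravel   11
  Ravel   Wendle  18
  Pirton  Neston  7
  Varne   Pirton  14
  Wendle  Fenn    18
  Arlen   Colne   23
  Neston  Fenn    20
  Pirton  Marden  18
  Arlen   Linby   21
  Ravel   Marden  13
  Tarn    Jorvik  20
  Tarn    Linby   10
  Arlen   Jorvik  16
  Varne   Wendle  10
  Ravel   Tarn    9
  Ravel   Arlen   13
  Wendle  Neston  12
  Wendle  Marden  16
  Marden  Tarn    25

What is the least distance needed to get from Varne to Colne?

41 mi

Shortest distances from Varne:
Varne: 0
Wendle: 10  (via Varne)
Pirton: 14  (via Varne)
Tarn: 19  (via Wendle)
Neston: 21  (via Pirton)
Marden: 26  (via Wendle)
Fenn: 28  (via Wendle)
Ravel: 28  (via Wendle)
Linby: 29  (via Tarn)
Jorvik: 39  (via Tarn)
Arlen: 41  (via Ravel)
Colne: 41  (via Fenn)
Shortest route: Varne → Wendle → Fenn → Colne = 41 mi.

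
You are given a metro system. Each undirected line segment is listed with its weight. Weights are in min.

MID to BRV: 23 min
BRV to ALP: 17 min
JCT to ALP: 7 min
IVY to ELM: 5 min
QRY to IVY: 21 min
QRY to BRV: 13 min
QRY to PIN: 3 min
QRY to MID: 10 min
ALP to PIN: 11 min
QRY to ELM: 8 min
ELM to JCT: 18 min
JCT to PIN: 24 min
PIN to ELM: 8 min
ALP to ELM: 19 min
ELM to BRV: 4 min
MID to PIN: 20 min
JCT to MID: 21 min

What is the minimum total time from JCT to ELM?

Compare a few routes:
JCT → ELM: 18 = 18
JCT → ALP → PIN → ELM: 7+11+8 = 26
JCT → ALP → ELM: 7+19 = 26
Cheapest is JCT → ELM at 18 min.

18 min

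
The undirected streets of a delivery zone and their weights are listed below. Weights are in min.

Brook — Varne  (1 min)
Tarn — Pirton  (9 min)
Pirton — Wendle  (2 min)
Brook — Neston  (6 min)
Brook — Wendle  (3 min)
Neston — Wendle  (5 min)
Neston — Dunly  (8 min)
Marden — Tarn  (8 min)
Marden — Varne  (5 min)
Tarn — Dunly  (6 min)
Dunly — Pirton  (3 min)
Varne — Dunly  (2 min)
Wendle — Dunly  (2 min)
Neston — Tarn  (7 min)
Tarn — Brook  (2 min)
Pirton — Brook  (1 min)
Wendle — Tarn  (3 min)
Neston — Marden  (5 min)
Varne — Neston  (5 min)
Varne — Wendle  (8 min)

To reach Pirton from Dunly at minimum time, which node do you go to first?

Candidate routes:
Dunly → Wendle → Pirton: 2+2 = 4
Dunly → Pirton: 3 = 3
Cheapest is Dunly → Pirton at 3 min.
So from Dunly the first move is to Pirton.

Pirton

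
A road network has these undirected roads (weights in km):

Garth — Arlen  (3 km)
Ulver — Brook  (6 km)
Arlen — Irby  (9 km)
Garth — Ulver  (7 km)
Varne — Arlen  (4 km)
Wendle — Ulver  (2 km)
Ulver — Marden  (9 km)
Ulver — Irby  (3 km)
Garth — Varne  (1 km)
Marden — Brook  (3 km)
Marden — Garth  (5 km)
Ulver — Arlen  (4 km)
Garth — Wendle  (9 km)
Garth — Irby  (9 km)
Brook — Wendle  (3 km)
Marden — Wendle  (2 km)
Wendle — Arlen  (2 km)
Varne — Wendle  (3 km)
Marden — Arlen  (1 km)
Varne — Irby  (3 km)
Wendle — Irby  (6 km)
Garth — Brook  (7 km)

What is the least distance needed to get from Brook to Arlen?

Shortest distances from Brook:
Brook: 0
Marden: 3  (via Brook)
Wendle: 3  (via Brook)
Arlen: 4  (via Marden)
Shortest route: Brook → Marden → Arlen = 4 km.

4 km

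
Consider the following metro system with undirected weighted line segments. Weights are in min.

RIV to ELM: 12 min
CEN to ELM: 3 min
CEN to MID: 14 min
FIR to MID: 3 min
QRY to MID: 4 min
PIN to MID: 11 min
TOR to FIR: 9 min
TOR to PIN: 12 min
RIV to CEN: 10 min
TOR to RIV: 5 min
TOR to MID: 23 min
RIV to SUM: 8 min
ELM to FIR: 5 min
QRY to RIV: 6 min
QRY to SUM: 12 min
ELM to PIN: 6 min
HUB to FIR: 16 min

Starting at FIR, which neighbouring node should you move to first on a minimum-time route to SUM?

MID

Compare a few routes:
FIR - TOR - RIV - SUM: 9+5+8 = 22
FIR - MID - QRY - SUM: 3+4+12 = 19
FIR - ELM - RIV - SUM: 5+12+8 = 25
FIR - MID - QRY - RIV - SUM: 3+4+6+8 = 21
The minimum is 19 min via FIR - MID - QRY - SUM.
So from FIR the first move is to MID.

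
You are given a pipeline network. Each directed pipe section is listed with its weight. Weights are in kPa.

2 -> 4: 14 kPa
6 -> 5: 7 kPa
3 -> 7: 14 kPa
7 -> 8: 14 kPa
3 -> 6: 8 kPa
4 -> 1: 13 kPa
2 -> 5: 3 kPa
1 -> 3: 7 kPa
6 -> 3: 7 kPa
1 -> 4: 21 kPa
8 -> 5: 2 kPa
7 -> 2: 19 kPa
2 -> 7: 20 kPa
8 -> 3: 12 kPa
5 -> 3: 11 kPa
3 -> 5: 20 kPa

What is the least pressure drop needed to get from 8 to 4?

59 kPa

Enumerating some paths:
8–3–7–2–4: 12+14+19+14 = 59
8–5–3–7–2–4: 2+11+14+19+14 = 60
The minimum is 59 kPa via 8–3–7–2–4.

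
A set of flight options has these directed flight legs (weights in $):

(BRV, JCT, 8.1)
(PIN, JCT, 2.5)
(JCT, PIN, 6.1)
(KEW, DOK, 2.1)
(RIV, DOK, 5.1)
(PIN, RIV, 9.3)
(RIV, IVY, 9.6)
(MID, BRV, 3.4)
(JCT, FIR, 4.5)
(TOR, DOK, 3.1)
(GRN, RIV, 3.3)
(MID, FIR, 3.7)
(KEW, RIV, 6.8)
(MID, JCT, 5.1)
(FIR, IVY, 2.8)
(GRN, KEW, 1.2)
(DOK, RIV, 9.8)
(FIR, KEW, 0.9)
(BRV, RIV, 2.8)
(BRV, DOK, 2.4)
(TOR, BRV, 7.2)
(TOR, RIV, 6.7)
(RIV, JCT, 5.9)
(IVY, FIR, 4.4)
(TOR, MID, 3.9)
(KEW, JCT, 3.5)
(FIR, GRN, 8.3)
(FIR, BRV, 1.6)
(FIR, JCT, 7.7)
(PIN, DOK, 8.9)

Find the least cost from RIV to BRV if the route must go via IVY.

$15.6

Shortest RIV→IVY: RIV–IVY = 9.6
Best IVY to BRV: IVY–FIR–BRV costing 6
Total via IVY: 9.6 + 6 = $15.6.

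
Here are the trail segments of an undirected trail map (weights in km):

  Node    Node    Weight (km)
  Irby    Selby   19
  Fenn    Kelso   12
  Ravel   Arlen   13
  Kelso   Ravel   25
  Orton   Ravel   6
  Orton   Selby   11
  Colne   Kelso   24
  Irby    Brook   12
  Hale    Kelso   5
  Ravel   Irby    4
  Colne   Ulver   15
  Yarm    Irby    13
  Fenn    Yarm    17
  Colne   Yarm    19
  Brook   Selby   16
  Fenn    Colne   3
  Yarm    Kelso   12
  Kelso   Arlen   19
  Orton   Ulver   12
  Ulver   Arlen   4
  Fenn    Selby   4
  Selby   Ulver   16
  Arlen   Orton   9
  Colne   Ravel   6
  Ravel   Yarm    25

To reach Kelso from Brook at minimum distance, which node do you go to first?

Enumerating some paths:
Brook - Irby - Yarm - Kelso: 12+13+12 = 37
Brook - Selby - Fenn - Kelso: 16+4+12 = 32
Cheapest is Brook - Selby - Fenn - Kelso at 32 km.
So from Brook the first move is to Selby.

Selby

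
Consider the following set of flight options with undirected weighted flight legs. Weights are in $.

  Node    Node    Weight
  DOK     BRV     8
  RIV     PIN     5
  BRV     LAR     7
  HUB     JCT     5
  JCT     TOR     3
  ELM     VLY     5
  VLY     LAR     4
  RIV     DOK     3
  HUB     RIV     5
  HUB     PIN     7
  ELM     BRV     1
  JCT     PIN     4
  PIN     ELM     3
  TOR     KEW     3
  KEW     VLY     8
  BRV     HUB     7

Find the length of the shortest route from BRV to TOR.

Enumerating some paths:
BRV → ELM → PIN → JCT → TOR: 1+3+4+3 = 11
BRV → HUB → JCT → TOR: 7+5+3 = 15
BRV → ELM → VLY → KEW → TOR: 1+5+8+3 = 17
Cheapest is BRV → ELM → PIN → JCT → TOR at $11.

$11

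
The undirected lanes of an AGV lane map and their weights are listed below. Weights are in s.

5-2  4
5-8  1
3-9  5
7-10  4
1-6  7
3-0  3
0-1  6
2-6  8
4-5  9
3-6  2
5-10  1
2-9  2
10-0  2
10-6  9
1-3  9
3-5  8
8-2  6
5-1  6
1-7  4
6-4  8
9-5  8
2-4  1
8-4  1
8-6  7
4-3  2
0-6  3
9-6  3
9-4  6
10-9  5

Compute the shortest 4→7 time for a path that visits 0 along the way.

11 s

Best 4 to 0: 4–3–0 costing 5
Best 0 to 7: 0–10–7 costing 6
Total via 0: 5 + 6 = 11 s.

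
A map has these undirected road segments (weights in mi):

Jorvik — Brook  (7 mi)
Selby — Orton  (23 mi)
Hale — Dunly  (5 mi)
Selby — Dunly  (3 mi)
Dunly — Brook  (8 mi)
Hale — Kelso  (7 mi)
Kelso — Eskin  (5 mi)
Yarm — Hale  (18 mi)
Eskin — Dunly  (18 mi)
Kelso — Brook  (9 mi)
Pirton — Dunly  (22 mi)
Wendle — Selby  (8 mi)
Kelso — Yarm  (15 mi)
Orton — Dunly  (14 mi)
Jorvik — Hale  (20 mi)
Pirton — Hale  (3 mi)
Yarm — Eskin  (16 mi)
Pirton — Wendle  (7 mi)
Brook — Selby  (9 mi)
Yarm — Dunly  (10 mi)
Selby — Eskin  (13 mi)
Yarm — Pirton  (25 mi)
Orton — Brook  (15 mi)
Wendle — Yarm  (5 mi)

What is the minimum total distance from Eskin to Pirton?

15 mi

Shortest distances from Eskin:
Eskin: 0
Kelso: 5  (via Eskin)
Hale: 12  (via Kelso)
Selby: 13  (via Eskin)
Brook: 14  (via Kelso)
Pirton: 15  (via Hale)
Shortest route: Eskin–Kelso–Hale–Pirton = 15 mi.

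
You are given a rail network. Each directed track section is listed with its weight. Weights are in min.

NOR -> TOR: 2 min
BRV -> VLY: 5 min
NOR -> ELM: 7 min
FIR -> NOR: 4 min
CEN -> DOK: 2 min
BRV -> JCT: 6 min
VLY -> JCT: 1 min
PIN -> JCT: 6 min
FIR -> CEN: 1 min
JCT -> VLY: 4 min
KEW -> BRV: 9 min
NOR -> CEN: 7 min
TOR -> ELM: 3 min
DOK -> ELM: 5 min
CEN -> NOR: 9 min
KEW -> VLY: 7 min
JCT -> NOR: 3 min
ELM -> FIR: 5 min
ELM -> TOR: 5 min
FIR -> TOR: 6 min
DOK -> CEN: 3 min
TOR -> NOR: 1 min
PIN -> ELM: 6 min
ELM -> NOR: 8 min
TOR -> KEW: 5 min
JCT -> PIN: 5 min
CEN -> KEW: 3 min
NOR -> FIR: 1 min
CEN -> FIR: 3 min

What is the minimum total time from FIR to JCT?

12 min

Settle nodes by increasing distance from FIR:
FIR: 0
CEN: 1  (via FIR)
DOK: 3  (via CEN)
KEW: 4  (via CEN)
NOR: 4  (via FIR)
TOR: 6  (via FIR)
ELM: 8  (via DOK)
VLY: 11  (via KEW)
JCT: 12  (via VLY)
Shortest route: FIR → CEN → KEW → VLY → JCT = 12 min.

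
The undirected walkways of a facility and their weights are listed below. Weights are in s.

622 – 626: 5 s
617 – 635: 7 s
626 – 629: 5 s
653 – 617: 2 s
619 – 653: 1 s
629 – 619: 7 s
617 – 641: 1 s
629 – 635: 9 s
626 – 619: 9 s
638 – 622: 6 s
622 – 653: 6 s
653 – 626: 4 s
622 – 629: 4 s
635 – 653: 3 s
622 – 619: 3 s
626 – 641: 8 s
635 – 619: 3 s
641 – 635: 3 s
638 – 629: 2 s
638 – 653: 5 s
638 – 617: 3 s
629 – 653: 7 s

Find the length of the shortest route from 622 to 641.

Candidate routes:
622 - 619 - 653 - 617 - 641: 3+1+2+1 = 7
622 - 653 - 617 - 641: 6+2+1 = 9
622 - 619 - 635 - 641: 3+3+3 = 9
622 - 619 - 653 - 635 - 641: 3+1+3+3 = 10
The minimum is 7 s via 622 - 619 - 653 - 617 - 641.

7 s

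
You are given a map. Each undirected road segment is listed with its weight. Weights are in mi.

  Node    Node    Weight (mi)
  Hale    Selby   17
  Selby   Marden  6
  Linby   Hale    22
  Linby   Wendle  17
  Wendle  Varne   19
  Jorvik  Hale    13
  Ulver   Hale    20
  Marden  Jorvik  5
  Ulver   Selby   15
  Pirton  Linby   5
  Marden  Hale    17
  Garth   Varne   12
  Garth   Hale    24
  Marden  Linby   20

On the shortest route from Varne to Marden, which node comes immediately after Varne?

Garth

Compare a few routes:
Varne → Garth → Hale → Jorvik → Marden: 12+24+13+5 = 54
Varne → Wendle → Linby → Marden: 19+17+20 = 56
Varne → Garth → Hale → Marden: 12+24+17 = 53
Cheapest is Varne → Garth → Hale → Marden at 53 mi.
So from Varne the first move is to Garth.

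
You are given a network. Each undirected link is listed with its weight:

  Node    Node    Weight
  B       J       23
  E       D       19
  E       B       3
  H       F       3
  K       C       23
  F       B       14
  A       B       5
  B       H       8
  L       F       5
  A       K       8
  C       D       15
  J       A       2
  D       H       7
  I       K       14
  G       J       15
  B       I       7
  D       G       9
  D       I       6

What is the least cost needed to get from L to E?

19

Compare a few routes:
L → F → H → B → E: 5+3+8+3 = 19
L → F → B → E: 5+14+3 = 22
L → F → H → D → E: 5+3+7+19 = 34
L → F → H → D → I → B → E: 5+3+7+6+7+3 = 31
Cheapest is L → F → H → B → E at 19.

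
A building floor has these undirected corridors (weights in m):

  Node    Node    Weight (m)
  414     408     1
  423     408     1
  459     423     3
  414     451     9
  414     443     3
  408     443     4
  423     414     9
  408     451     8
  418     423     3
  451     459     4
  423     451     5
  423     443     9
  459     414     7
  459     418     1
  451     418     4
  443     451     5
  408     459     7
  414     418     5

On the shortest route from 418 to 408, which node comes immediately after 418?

Compare a few routes:
418–459–423–408: 1+3+1 = 5
418–414–408: 5+1 = 6
418–423–408: 3+1 = 4
418–459–408: 1+7 = 8
The minimum is 4 m via 418–423–408.
So from 418 the first move is to 423.

423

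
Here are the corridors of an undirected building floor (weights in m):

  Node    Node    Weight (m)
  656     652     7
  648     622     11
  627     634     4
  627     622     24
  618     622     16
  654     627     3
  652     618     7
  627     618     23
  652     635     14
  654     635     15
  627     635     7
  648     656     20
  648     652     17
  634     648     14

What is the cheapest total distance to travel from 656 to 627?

Enumerating some paths:
656–652–635–627: 7+14+7 = 28
656–648–634–627: 20+14+4 = 38
656–652–618–627: 7+7+23 = 37
Cheapest is 656–652–635–627 at 28 m.

28 m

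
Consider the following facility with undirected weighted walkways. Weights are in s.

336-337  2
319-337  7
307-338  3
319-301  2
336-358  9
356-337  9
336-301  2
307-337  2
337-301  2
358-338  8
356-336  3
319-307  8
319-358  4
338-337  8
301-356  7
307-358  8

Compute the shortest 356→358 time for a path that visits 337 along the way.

13 s

Best 356 to 337: 356 → 336 → 337 costing 5
Shortest 337→358: 337 → 301 → 319 → 358 = 8
Total via 337: 5 + 8 = 13 s.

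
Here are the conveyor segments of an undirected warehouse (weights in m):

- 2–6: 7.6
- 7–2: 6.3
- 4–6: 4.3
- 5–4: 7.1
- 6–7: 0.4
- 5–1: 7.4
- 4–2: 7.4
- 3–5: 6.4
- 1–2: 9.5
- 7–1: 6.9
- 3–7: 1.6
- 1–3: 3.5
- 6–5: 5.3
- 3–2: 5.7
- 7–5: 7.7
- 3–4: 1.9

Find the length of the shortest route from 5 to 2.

12 m

Shortest distances from 5:
5: 0
6: 5.3  (via 5)
7: 5.7  (via 6)
3: 6.4  (via 5)
4: 7.1  (via 5)
1: 7.4  (via 5)
2: 12  (via 7)
Shortest route: 5–6–7–2 = 12 m.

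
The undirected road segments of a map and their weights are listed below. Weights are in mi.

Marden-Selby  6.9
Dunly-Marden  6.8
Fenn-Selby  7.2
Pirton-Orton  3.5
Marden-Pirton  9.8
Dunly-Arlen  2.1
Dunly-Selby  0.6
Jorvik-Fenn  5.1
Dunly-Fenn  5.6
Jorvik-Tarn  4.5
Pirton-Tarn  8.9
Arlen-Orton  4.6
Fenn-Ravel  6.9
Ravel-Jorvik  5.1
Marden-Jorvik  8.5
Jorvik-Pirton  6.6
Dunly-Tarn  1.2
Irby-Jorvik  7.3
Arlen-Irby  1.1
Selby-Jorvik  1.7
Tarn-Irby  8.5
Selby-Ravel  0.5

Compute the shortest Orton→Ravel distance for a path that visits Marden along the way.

20.7 mi

Best Orton to Marden: Orton–Pirton–Marden costing 13.3
Best Marden to Ravel: Marden–Selby–Ravel costing 7.4
Total via Marden: 13.3 + 7.4 = 20.7 mi.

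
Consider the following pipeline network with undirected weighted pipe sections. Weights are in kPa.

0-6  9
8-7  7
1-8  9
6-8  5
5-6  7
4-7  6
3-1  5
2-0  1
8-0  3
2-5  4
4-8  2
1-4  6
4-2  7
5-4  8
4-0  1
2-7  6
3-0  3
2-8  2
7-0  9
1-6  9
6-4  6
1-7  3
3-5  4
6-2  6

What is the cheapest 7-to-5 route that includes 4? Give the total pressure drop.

Best 7 to 4: 7–4 costing 6
Shortest 4→5: 4–0–2–5 = 6
Total via 4: 6 + 6 = 12 kPa.

12 kPa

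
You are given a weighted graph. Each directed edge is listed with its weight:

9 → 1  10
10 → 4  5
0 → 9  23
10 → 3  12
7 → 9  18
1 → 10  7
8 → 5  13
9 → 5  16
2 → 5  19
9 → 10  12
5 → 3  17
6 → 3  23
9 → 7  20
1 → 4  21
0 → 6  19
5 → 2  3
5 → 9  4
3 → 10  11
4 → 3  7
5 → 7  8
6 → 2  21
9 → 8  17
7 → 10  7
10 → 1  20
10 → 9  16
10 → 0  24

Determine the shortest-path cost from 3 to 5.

Enumerating some paths:
3–10–9–5: 11+16+16 = 43
3–10–9–8–5: 11+16+17+13 = 57
Cheapest is 3–10–9–5 at 43.

43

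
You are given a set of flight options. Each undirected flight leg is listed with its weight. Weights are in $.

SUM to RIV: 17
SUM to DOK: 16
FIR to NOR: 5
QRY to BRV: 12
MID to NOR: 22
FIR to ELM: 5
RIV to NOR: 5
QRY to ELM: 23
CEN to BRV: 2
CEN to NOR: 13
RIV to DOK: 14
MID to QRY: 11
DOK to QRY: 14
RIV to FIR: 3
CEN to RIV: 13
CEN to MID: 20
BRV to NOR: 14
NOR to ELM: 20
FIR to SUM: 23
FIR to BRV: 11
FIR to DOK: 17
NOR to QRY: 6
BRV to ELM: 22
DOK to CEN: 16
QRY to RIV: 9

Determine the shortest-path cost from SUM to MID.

Shortest distances from SUM:
SUM: 0
DOK: 16  (via SUM)
RIV: 17  (via SUM)
FIR: 20  (via RIV)
NOR: 22  (via RIV)
ELM: 25  (via FIR)
QRY: 26  (via RIV)
CEN: 30  (via RIV)
BRV: 31  (via FIR)
MID: 37  (via QRY)
Shortest route: SUM → RIV → QRY → MID = $37.

$37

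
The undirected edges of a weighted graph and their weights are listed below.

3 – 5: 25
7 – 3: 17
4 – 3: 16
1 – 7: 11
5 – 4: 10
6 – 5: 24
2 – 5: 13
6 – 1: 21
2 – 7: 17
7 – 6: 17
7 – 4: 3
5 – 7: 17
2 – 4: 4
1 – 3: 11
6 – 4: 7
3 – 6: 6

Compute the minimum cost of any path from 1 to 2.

18

Compare a few routes:
1–3–4–2: 11+16+4 = 31
1–3–6–4–2: 11+6+7+4 = 28
1–7–2: 11+17 = 28
1–7–4–2: 11+3+4 = 18
Cheapest is 1–7–4–2 at 18.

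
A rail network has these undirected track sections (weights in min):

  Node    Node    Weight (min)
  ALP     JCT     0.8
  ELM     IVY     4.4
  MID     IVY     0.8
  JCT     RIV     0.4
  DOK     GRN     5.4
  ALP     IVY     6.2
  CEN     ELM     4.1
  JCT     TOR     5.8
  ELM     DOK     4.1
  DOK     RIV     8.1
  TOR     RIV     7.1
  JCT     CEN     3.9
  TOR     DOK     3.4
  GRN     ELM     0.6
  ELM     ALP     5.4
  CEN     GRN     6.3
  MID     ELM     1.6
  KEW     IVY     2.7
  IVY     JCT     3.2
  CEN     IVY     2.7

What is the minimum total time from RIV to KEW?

6.3 min

Shortest distances from RIV:
RIV: 0
JCT: 0.4  (via RIV)
ALP: 1.2  (via JCT)
IVY: 3.6  (via JCT)
CEN: 4.3  (via JCT)
MID: 4.4  (via IVY)
ELM: 6  (via MID)
TOR: 6.2  (via JCT)
KEW: 6.3  (via IVY)
Shortest route: RIV → JCT → IVY → KEW = 6.3 min.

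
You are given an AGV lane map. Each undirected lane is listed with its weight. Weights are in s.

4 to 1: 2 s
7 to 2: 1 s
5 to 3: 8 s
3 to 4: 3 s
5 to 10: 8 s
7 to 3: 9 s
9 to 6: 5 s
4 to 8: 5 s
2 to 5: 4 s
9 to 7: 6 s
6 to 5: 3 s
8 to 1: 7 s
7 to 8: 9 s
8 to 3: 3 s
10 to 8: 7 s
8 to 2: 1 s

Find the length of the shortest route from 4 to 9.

Compare a few routes:
4 → 8 → 2 → 7 → 9: 5+1+1+6 = 13
4 → 1 → 8 → 2 → 7 → 9: 2+7+1+1+6 = 17
4 → 3 → 8 → 2 → 7 → 9: 3+3+1+1+6 = 14
Cheapest is 4 → 8 → 2 → 7 → 9 at 13 s.

13 s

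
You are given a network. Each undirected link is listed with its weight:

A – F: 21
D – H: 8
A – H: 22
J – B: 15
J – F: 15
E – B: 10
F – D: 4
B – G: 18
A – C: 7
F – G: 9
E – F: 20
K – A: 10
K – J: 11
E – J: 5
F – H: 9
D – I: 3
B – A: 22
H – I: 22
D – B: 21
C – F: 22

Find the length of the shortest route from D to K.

30

Candidate routes:
D → F → J → K: 4+15+11 = 30
D → F → A → K: 4+21+10 = 35
Cheapest is D → F → J → K at 30.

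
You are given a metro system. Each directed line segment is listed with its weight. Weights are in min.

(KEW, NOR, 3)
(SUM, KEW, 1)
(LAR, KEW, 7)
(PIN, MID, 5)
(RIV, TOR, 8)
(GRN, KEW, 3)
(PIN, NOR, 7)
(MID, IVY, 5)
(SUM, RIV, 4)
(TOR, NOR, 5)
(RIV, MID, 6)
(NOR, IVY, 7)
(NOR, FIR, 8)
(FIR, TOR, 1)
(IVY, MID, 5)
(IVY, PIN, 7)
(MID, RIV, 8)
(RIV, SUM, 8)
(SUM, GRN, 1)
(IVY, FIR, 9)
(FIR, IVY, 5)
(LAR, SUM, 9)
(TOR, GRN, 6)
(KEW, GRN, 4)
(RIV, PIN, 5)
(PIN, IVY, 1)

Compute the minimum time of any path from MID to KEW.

17 min

Candidate routes:
MID → RIV → SUM → KEW: 8+8+1 = 17
MID → RIV → SUM → GRN → KEW: 8+8+1+3 = 20
MID → IVY → FIR → TOR → GRN → KEW: 5+9+1+6+3 = 24
Cheapest is MID → RIV → SUM → KEW at 17 min.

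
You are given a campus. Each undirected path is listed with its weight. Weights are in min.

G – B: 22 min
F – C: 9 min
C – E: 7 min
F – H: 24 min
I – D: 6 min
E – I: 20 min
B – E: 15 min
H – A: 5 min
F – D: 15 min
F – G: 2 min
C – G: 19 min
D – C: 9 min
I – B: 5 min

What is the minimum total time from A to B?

Candidate routes:
A - H - F - G - B: 5+24+2+22 = 53
A - H - F - C - E - B: 5+24+9+7+15 = 60
A - H - F - C - D - I - B: 5+24+9+9+6+5 = 58
A - H - F - D - I - B: 5+24+15+6+5 = 55
The minimum is 53 min via A - H - F - G - B.

53 min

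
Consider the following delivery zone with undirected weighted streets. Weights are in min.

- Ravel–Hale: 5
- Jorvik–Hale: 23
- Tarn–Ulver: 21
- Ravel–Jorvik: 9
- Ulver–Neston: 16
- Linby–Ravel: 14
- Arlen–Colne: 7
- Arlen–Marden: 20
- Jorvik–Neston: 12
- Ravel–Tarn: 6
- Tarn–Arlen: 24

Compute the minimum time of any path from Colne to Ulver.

52 min

Running Dijkstra from Colne:
Colne: 0
Arlen: 7  (via Colne)
Marden: 27  (via Arlen)
Tarn: 31  (via Arlen)
Ravel: 37  (via Tarn)
Hale: 42  (via Ravel)
Jorvik: 46  (via Ravel)
Linby: 51  (via Ravel)
Ulver: 52  (via Tarn)
Shortest route: Colne–Arlen–Tarn–Ulver = 52 min.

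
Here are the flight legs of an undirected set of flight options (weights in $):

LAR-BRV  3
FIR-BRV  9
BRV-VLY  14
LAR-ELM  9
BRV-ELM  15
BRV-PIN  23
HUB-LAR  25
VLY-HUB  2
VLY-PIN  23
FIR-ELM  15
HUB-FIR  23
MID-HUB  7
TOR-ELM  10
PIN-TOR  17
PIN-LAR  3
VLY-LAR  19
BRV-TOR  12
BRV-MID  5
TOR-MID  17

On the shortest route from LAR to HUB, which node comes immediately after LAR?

BRV

Candidate routes:
LAR → BRV → VLY → HUB: 3+14+2 = 19
LAR → BRV → MID → HUB: 3+5+7 = 15
LAR → HUB: 25 = 25
LAR → VLY → HUB: 19+2 = 21
The minimum is $15 via LAR → BRV → MID → HUB.
So from LAR the first move is to BRV.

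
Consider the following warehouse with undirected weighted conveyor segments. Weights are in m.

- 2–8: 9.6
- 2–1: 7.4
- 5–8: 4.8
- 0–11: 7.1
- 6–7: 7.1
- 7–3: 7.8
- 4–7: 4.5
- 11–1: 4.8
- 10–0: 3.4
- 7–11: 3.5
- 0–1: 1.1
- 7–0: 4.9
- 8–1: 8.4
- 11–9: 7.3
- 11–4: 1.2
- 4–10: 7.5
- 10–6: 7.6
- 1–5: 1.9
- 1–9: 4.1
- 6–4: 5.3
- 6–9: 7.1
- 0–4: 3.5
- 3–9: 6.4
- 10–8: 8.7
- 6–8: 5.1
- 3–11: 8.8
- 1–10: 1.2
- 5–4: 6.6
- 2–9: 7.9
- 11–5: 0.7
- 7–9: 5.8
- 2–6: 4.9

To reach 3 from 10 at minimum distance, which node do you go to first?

Enumerating some paths:
10 - 1 - 9 - 3: 1.2+4.1+6.4 = 11.7
10 - 1 - 5 - 11 - 3: 1.2+1.9+0.7+8.8 = 12.6
10 - 1 - 11 - 3: 1.2+4.8+8.8 = 14.8
Cheapest is 10 - 1 - 9 - 3 at 11.7 m.
So from 10 the first move is to 1.

1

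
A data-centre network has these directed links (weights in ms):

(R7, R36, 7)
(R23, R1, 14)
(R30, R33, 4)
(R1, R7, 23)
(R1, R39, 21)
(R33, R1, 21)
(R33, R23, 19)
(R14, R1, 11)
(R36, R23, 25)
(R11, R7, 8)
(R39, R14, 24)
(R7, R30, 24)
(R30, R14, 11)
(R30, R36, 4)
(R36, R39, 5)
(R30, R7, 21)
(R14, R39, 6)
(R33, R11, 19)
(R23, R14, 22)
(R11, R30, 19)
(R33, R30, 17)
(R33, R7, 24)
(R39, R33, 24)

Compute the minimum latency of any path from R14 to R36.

41 ms

Candidate routes:
R14 → R1 → R7 → R36: 11+23+7 = 41
R14 → R39 → R33 → R30 → R36: 6+24+17+4 = 51
The minimum is 41 ms via R14 → R1 → R7 → R36.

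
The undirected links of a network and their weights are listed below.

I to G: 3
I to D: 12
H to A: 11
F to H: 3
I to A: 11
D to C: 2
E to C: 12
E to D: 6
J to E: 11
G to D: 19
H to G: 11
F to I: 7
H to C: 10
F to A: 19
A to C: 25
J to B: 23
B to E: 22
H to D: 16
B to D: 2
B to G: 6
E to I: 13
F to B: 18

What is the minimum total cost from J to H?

29

Running Dijkstra from J:
J: 0
E: 11  (via J)
D: 17  (via E)
B: 19  (via D)
C: 19  (via D)
I: 24  (via E)
G: 25  (via B)
H: 29  (via C)
Shortest route: J–E–D–C–H = 29.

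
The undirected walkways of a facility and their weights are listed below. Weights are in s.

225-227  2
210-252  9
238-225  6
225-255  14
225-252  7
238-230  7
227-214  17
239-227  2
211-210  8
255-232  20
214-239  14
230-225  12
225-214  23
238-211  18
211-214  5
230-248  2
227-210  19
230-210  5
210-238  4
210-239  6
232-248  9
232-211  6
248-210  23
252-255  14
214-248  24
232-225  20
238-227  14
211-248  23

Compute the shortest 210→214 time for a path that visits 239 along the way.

Shortest 210→239: 210–239 = 6
Shortest 239→214: 239–214 = 14
Total via 239: 6 + 14 = 20 s.

20 s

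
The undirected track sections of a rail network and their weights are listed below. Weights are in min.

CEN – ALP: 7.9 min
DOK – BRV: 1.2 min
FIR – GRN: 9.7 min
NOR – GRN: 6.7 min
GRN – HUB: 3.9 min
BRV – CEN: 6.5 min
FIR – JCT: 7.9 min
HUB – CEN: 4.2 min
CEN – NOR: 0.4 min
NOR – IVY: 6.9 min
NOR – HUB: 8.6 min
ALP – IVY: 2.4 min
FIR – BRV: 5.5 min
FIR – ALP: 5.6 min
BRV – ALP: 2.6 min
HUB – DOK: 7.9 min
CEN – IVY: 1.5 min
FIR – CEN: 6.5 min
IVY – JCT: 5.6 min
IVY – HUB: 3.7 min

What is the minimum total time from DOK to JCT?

Settle nodes by increasing distance from DOK:
DOK: 0
BRV: 1.2  (via DOK)
ALP: 3.8  (via BRV)
IVY: 6.2  (via ALP)
FIR: 6.7  (via BRV)
CEN: 7.7  (via BRV)
HUB: 7.9  (via DOK)
NOR: 8.1  (via CEN)
JCT: 11.8  (via IVY)
Shortest route: DOK–BRV–ALP–IVY–JCT = 11.8 min.

11.8 min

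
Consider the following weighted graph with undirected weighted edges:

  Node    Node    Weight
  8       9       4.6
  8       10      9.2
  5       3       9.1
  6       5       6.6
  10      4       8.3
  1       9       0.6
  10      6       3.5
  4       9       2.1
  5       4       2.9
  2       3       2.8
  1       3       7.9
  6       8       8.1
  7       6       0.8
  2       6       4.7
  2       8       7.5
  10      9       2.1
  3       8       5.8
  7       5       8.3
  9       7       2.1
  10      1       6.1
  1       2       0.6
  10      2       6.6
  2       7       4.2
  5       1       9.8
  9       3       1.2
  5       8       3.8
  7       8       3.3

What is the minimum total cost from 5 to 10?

Enumerating some paths:
5 - 6 - 10: 6.6+3.5 = 10.1
5 - 4 - 9 - 10: 2.9+2.1+2.1 = 7.1
5 - 8 - 9 - 10: 3.8+4.6+2.1 = 10.5
The minimum is 7.1 via 5 - 4 - 9 - 10.

7.1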